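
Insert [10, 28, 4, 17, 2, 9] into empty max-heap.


Insert 10: [10]
Insert 28: [28, 10]
Insert 4: [28, 10, 4]
Insert 17: [28, 17, 4, 10]
Insert 2: [28, 17, 4, 10, 2]
Insert 9: [28, 17, 9, 10, 2, 4]

Final heap: [28, 17, 9, 10, 2, 4]


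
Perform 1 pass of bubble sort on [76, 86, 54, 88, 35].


Initial: [76, 86, 54, 88, 35]
Pass 1: [76, 54, 86, 35, 88] (2 swaps)

After 1 pass: [76, 54, 86, 35, 88]


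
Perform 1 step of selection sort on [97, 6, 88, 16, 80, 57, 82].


Initial: [97, 6, 88, 16, 80, 57, 82]
Step 1: min=6 at 1
  Swap: [6, 97, 88, 16, 80, 57, 82]

After 1 step: [6, 97, 88, 16, 80, 57, 82]


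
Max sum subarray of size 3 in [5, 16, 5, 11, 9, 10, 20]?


[0:3]: 26
[1:4]: 32
[2:5]: 25
[3:6]: 30
[4:7]: 39

Max: 39 at [4:7]


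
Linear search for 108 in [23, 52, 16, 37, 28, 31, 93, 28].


i=0: 23!=108
i=1: 52!=108
i=2: 16!=108
i=3: 37!=108
i=4: 28!=108
i=5: 31!=108
i=6: 93!=108
i=7: 28!=108

Not found, 8 comps


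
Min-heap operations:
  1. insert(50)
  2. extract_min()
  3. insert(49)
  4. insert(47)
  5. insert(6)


insert(50) -> [50]
extract_min()->50, []
insert(49) -> [49]
insert(47) -> [47, 49]
insert(6) -> [6, 49, 47]

Final heap: [6, 49, 47]


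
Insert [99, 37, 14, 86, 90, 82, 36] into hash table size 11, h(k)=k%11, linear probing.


Insert 99: h=0 -> slot 0
Insert 37: h=4 -> slot 4
Insert 14: h=3 -> slot 3
Insert 86: h=9 -> slot 9
Insert 90: h=2 -> slot 2
Insert 82: h=5 -> slot 5
Insert 36: h=3, 3 probes -> slot 6

Table: [99, None, 90, 14, 37, 82, 36, None, None, 86, None]


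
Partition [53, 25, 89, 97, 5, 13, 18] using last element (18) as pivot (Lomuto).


Pivot: 18
  5 <= 18: swap -> [5, 25, 89, 97, 53, 13, 18]
  13 <= 18: swap -> [5, 13, 89, 97, 53, 25, 18]
Place pivot at 2: [5, 13, 18, 97, 53, 25, 89]

Partitioned: [5, 13, 18, 97, 53, 25, 89]


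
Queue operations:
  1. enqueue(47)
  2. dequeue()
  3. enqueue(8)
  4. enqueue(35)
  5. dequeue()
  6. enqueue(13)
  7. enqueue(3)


enqueue(47) -> [47]
dequeue()->47, []
enqueue(8) -> [8]
enqueue(35) -> [8, 35]
dequeue()->8, [35]
enqueue(13) -> [35, 13]
enqueue(3) -> [35, 13, 3]

Final queue: [35, 13, 3]


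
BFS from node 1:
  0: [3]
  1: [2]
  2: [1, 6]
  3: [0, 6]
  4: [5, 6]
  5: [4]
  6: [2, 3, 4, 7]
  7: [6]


Visit 1, enqueue [2]
Visit 2, enqueue [6]
Visit 6, enqueue [3, 4, 7]
Visit 3, enqueue [0]
Visit 4, enqueue [5]
Visit 7, enqueue []
Visit 0, enqueue []
Visit 5, enqueue []

BFS order: [1, 2, 6, 3, 4, 7, 0, 5]


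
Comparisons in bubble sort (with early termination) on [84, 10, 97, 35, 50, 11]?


Algorithm: bubble sort (with early termination)
Input: [84, 10, 97, 35, 50, 11]
Sorted: [10, 11, 35, 50, 84, 97]

15


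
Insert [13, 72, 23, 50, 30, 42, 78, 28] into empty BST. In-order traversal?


Insert 13: root
Insert 72: R from 13
Insert 23: R from 13 -> L from 72
Insert 50: R from 13 -> L from 72 -> R from 23
Insert 30: R from 13 -> L from 72 -> R from 23 -> L from 50
Insert 42: R from 13 -> L from 72 -> R from 23 -> L from 50 -> R from 30
Insert 78: R from 13 -> R from 72
Insert 28: R from 13 -> L from 72 -> R from 23 -> L from 50 -> L from 30

In-order: [13, 23, 28, 30, 42, 50, 72, 78]


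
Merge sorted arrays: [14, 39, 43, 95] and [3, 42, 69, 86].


Take 3 from B
Take 14 from A
Take 39 from A
Take 42 from B
Take 43 from A
Take 69 from B
Take 86 from B

Merged: [3, 14, 39, 42, 43, 69, 86, 95]


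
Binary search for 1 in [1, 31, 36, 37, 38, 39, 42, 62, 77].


Step 1: lo=0, hi=8, mid=4, val=38
Step 2: lo=0, hi=3, mid=1, val=31
Step 3: lo=0, hi=0, mid=0, val=1

Found at index 0


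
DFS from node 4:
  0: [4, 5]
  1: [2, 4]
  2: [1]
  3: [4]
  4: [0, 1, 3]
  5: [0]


Visit 4, push [3, 1, 0]
Visit 0, push [5]
Visit 5, push []
Visit 1, push [2]
Visit 2, push []
Visit 3, push []

DFS order: [4, 0, 5, 1, 2, 3]


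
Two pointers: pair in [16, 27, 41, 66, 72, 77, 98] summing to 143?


lo=0(16)+hi=6(98)=114
lo=1(27)+hi=6(98)=125
lo=2(41)+hi=6(98)=139
lo=3(66)+hi=6(98)=164
lo=3(66)+hi=5(77)=143

Yes: 66+77=143


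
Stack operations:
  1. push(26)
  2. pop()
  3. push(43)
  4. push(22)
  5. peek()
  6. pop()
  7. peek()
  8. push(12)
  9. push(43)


push(26) -> [26]
pop()->26, []
push(43) -> [43]
push(22) -> [43, 22]
peek()->22
pop()->22, [43]
peek()->43
push(12) -> [43, 12]
push(43) -> [43, 12, 43]

Final stack: [43, 12, 43]


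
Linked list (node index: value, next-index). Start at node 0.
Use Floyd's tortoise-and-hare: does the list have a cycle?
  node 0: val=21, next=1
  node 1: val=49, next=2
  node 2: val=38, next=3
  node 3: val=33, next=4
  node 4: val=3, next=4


Floyd's tortoise (slow, +1) and hare (fast, +2):
  init: slow=0, fast=0
  step 1: slow=1, fast=2
  step 2: slow=2, fast=4
  step 3: slow=3, fast=4
  step 4: slow=4, fast=4
  slow == fast at node 4: cycle detected

Cycle: yes


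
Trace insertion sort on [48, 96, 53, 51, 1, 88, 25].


Initial: [48, 96, 53, 51, 1, 88, 25]
Insert 96: [48, 96, 53, 51, 1, 88, 25]
Insert 53: [48, 53, 96, 51, 1, 88, 25]
Insert 51: [48, 51, 53, 96, 1, 88, 25]
Insert 1: [1, 48, 51, 53, 96, 88, 25]
Insert 88: [1, 48, 51, 53, 88, 96, 25]
Insert 25: [1, 25, 48, 51, 53, 88, 96]

Sorted: [1, 25, 48, 51, 53, 88, 96]


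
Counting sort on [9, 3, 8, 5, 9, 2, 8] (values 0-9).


Input: [9, 3, 8, 5, 9, 2, 8]
Counts: [0, 0, 1, 1, 0, 1, 0, 0, 2, 2]

Sorted: [2, 3, 5, 8, 8, 9, 9]


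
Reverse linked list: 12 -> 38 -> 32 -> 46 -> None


Step 1: curr=12, set curr.next=prev(None) | reversed so far: 12
Step 2: curr=38, set curr.next=prev(12) | reversed so far: 38 -> 12
Step 3: curr=32, set curr.next=prev(38) | reversed so far: 32 -> 38 -> 12
Step 4: curr=46, set curr.next=prev(32) | reversed so far: 46 -> 32 -> 38 -> 12

46 -> 32 -> 38 -> 12 -> None


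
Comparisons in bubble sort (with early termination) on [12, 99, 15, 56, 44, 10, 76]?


Algorithm: bubble sort (with early termination)
Input: [12, 99, 15, 56, 44, 10, 76]
Sorted: [10, 12, 15, 44, 56, 76, 99]

21


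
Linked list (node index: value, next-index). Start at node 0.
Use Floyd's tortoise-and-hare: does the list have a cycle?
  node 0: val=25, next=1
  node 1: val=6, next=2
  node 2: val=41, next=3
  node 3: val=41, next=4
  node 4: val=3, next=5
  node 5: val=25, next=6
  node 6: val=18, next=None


Floyd's tortoise (slow, +1) and hare (fast, +2):
  init: slow=0, fast=0
  step 1: slow=1, fast=2
  step 2: slow=2, fast=4
  step 3: slow=3, fast=6
  step 4: fast -> None, no cycle

Cycle: no


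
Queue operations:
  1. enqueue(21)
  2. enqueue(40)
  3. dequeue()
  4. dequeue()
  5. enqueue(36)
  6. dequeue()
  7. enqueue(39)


enqueue(21) -> [21]
enqueue(40) -> [21, 40]
dequeue()->21, [40]
dequeue()->40, []
enqueue(36) -> [36]
dequeue()->36, []
enqueue(39) -> [39]

Final queue: [39]


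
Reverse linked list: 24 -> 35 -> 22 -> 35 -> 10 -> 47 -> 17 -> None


Step 1: curr=24, set curr.next=prev(None) | reversed so far: 24
Step 2: curr=35, set curr.next=prev(24) | reversed so far: 35 -> 24
Step 3: curr=22, set curr.next=prev(35) | reversed so far: 22 -> 35 -> 24
Step 4: curr=35, set curr.next=prev(22) | reversed so far: 35 -> 22 -> 35 -> 24
Step 5: curr=10, set curr.next=prev(35) | reversed so far: 10 -> 35 -> 22 -> 35 -> 24
Step 6: curr=47, set curr.next=prev(10) | reversed so far: 47 -> 10 -> 35 -> 22 -> 35 -> 24
Step 7: curr=17, set curr.next=prev(47) | reversed so far: 17 -> 47 -> 10 -> 35 -> 22 -> 35 -> 24

17 -> 47 -> 10 -> 35 -> 22 -> 35 -> 24 -> None


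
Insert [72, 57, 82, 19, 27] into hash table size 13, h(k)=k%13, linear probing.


Insert 72: h=7 -> slot 7
Insert 57: h=5 -> slot 5
Insert 82: h=4 -> slot 4
Insert 19: h=6 -> slot 6
Insert 27: h=1 -> slot 1

Table: [None, 27, None, None, 82, 57, 19, 72, None, None, None, None, None]


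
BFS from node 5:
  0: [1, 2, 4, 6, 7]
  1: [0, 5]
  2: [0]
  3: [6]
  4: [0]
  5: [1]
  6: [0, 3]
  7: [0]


Visit 5, enqueue [1]
Visit 1, enqueue [0]
Visit 0, enqueue [2, 4, 6, 7]
Visit 2, enqueue []
Visit 4, enqueue []
Visit 6, enqueue [3]
Visit 7, enqueue []
Visit 3, enqueue []

BFS order: [5, 1, 0, 2, 4, 6, 7, 3]


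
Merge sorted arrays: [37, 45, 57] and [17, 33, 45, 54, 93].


Take 17 from B
Take 33 from B
Take 37 from A
Take 45 from A
Take 45 from B
Take 54 from B
Take 57 from A

Merged: [17, 33, 37, 45, 45, 54, 57, 93]


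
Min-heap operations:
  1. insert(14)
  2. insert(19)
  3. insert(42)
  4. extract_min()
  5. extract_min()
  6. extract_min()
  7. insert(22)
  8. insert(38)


insert(14) -> [14]
insert(19) -> [14, 19]
insert(42) -> [14, 19, 42]
extract_min()->14, [19, 42]
extract_min()->19, [42]
extract_min()->42, []
insert(22) -> [22]
insert(38) -> [22, 38]

Final heap: [22, 38]


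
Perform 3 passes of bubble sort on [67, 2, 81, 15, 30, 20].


Initial: [67, 2, 81, 15, 30, 20]
Pass 1: [2, 67, 15, 30, 20, 81] (4 swaps)
Pass 2: [2, 15, 30, 20, 67, 81] (3 swaps)
Pass 3: [2, 15, 20, 30, 67, 81] (1 swaps)

After 3 passes: [2, 15, 20, 30, 67, 81]


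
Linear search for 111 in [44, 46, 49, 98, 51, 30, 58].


i=0: 44!=111
i=1: 46!=111
i=2: 49!=111
i=3: 98!=111
i=4: 51!=111
i=5: 30!=111
i=6: 58!=111

Not found, 7 comps


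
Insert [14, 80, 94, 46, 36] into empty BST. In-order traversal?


Insert 14: root
Insert 80: R from 14
Insert 94: R from 14 -> R from 80
Insert 46: R from 14 -> L from 80
Insert 36: R from 14 -> L from 80 -> L from 46

In-order: [14, 36, 46, 80, 94]


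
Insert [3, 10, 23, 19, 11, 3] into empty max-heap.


Insert 3: [3]
Insert 10: [10, 3]
Insert 23: [23, 3, 10]
Insert 19: [23, 19, 10, 3]
Insert 11: [23, 19, 10, 3, 11]
Insert 3: [23, 19, 10, 3, 11, 3]

Final heap: [23, 19, 10, 3, 11, 3]


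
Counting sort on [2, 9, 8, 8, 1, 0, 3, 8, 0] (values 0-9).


Input: [2, 9, 8, 8, 1, 0, 3, 8, 0]
Counts: [2, 1, 1, 1, 0, 0, 0, 0, 3, 1]

Sorted: [0, 0, 1, 2, 3, 8, 8, 8, 9]


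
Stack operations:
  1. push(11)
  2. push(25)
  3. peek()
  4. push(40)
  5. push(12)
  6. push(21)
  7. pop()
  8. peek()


push(11) -> [11]
push(25) -> [11, 25]
peek()->25
push(40) -> [11, 25, 40]
push(12) -> [11, 25, 40, 12]
push(21) -> [11, 25, 40, 12, 21]
pop()->21, [11, 25, 40, 12]
peek()->12

Final stack: [11, 25, 40, 12]


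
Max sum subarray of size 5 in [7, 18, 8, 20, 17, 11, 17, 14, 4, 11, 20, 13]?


[0:5]: 70
[1:6]: 74
[2:7]: 73
[3:8]: 79
[4:9]: 63
[5:10]: 57
[6:11]: 66
[7:12]: 62

Max: 79 at [3:8]


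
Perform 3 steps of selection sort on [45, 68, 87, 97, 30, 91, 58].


Initial: [45, 68, 87, 97, 30, 91, 58]
Step 1: min=30 at 4
  Swap: [30, 68, 87, 97, 45, 91, 58]
Step 2: min=45 at 4
  Swap: [30, 45, 87, 97, 68, 91, 58]
Step 3: min=58 at 6
  Swap: [30, 45, 58, 97, 68, 91, 87]

After 3 steps: [30, 45, 58, 97, 68, 91, 87]


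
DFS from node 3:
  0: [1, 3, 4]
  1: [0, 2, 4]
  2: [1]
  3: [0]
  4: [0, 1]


Visit 3, push [0]
Visit 0, push [4, 1]
Visit 1, push [4, 2]
Visit 2, push []
Visit 4, push []

DFS order: [3, 0, 1, 2, 4]


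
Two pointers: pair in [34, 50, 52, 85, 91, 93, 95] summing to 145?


lo=0(34)+hi=6(95)=129
lo=1(50)+hi=6(95)=145

Yes: 50+95=145


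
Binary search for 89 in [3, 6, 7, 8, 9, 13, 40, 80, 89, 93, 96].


Step 1: lo=0, hi=10, mid=5, val=13
Step 2: lo=6, hi=10, mid=8, val=89

Found at index 8


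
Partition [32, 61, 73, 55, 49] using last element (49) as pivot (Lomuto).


Pivot: 49
  32 <= 49: advance i (no swap)
Place pivot at 1: [32, 49, 73, 55, 61]

Partitioned: [32, 49, 73, 55, 61]


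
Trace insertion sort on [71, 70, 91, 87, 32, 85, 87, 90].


Initial: [71, 70, 91, 87, 32, 85, 87, 90]
Insert 70: [70, 71, 91, 87, 32, 85, 87, 90]
Insert 91: [70, 71, 91, 87, 32, 85, 87, 90]
Insert 87: [70, 71, 87, 91, 32, 85, 87, 90]
Insert 32: [32, 70, 71, 87, 91, 85, 87, 90]
Insert 85: [32, 70, 71, 85, 87, 91, 87, 90]
Insert 87: [32, 70, 71, 85, 87, 87, 91, 90]
Insert 90: [32, 70, 71, 85, 87, 87, 90, 91]

Sorted: [32, 70, 71, 85, 87, 87, 90, 91]


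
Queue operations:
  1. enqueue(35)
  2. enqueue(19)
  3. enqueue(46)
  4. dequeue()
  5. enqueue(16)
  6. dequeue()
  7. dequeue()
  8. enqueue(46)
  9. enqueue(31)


enqueue(35) -> [35]
enqueue(19) -> [35, 19]
enqueue(46) -> [35, 19, 46]
dequeue()->35, [19, 46]
enqueue(16) -> [19, 46, 16]
dequeue()->19, [46, 16]
dequeue()->46, [16]
enqueue(46) -> [16, 46]
enqueue(31) -> [16, 46, 31]

Final queue: [16, 46, 31]


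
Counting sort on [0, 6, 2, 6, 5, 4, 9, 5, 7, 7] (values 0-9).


Input: [0, 6, 2, 6, 5, 4, 9, 5, 7, 7]
Counts: [1, 0, 1, 0, 1, 2, 2, 2, 0, 1]

Sorted: [0, 2, 4, 5, 5, 6, 6, 7, 7, 9]


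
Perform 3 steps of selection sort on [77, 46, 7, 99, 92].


Initial: [77, 46, 7, 99, 92]
Step 1: min=7 at 2
  Swap: [7, 46, 77, 99, 92]
Step 2: min=46 at 1
  Swap: [7, 46, 77, 99, 92]
Step 3: min=77 at 2
  Swap: [7, 46, 77, 99, 92]

After 3 steps: [7, 46, 77, 99, 92]


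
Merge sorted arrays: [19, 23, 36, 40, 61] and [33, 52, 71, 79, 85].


Take 19 from A
Take 23 from A
Take 33 from B
Take 36 from A
Take 40 from A
Take 52 from B
Take 61 from A

Merged: [19, 23, 33, 36, 40, 52, 61, 71, 79, 85]


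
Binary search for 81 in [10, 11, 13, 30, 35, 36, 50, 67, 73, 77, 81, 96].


Step 1: lo=0, hi=11, mid=5, val=36
Step 2: lo=6, hi=11, mid=8, val=73
Step 3: lo=9, hi=11, mid=10, val=81

Found at index 10


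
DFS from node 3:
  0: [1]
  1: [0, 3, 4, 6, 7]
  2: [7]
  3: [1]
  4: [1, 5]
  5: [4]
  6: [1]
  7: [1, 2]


Visit 3, push [1]
Visit 1, push [7, 6, 4, 0]
Visit 0, push []
Visit 4, push [5]
Visit 5, push []
Visit 6, push []
Visit 7, push [2]
Visit 2, push []

DFS order: [3, 1, 0, 4, 5, 6, 7, 2]


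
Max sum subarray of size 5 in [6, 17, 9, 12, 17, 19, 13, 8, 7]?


[0:5]: 61
[1:6]: 74
[2:7]: 70
[3:8]: 69
[4:9]: 64

Max: 74 at [1:6]


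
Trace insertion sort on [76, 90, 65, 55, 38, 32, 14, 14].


Initial: [76, 90, 65, 55, 38, 32, 14, 14]
Insert 90: [76, 90, 65, 55, 38, 32, 14, 14]
Insert 65: [65, 76, 90, 55, 38, 32, 14, 14]
Insert 55: [55, 65, 76, 90, 38, 32, 14, 14]
Insert 38: [38, 55, 65, 76, 90, 32, 14, 14]
Insert 32: [32, 38, 55, 65, 76, 90, 14, 14]
Insert 14: [14, 32, 38, 55, 65, 76, 90, 14]
Insert 14: [14, 14, 32, 38, 55, 65, 76, 90]

Sorted: [14, 14, 32, 38, 55, 65, 76, 90]


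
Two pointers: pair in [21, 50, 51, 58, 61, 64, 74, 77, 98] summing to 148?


lo=0(21)+hi=8(98)=119
lo=1(50)+hi=8(98)=148

Yes: 50+98=148


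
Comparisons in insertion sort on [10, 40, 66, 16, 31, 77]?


Algorithm: insertion sort
Input: [10, 40, 66, 16, 31, 77]
Sorted: [10, 16, 31, 40, 66, 77]

9


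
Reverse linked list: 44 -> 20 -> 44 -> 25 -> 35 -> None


Step 1: curr=44, set curr.next=prev(None) | reversed so far: 44
Step 2: curr=20, set curr.next=prev(44) | reversed so far: 20 -> 44
Step 3: curr=44, set curr.next=prev(20) | reversed so far: 44 -> 20 -> 44
Step 4: curr=25, set curr.next=prev(44) | reversed so far: 25 -> 44 -> 20 -> 44
Step 5: curr=35, set curr.next=prev(25) | reversed so far: 35 -> 25 -> 44 -> 20 -> 44

35 -> 25 -> 44 -> 20 -> 44 -> None


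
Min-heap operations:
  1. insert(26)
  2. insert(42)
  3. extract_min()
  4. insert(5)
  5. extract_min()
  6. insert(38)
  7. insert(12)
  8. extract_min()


insert(26) -> [26]
insert(42) -> [26, 42]
extract_min()->26, [42]
insert(5) -> [5, 42]
extract_min()->5, [42]
insert(38) -> [38, 42]
insert(12) -> [12, 42, 38]
extract_min()->12, [38, 42]

Final heap: [38, 42]


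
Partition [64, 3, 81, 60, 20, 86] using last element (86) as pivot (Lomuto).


Pivot: 86
  64 <= 86: advance i (no swap)
  3 <= 86: advance i (no swap)
  81 <= 86: advance i (no swap)
  60 <= 86: advance i (no swap)
  20 <= 86: advance i (no swap)
Place pivot at 5: [64, 3, 81, 60, 20, 86]

Partitioned: [64, 3, 81, 60, 20, 86]


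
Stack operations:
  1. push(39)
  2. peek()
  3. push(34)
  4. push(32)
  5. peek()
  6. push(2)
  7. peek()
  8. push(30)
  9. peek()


push(39) -> [39]
peek()->39
push(34) -> [39, 34]
push(32) -> [39, 34, 32]
peek()->32
push(2) -> [39, 34, 32, 2]
peek()->2
push(30) -> [39, 34, 32, 2, 30]
peek()->30

Final stack: [39, 34, 32, 2, 30]


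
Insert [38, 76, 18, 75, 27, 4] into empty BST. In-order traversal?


Insert 38: root
Insert 76: R from 38
Insert 18: L from 38
Insert 75: R from 38 -> L from 76
Insert 27: L from 38 -> R from 18
Insert 4: L from 38 -> L from 18

In-order: [4, 18, 27, 38, 75, 76]


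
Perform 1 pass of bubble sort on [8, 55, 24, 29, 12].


Initial: [8, 55, 24, 29, 12]
Pass 1: [8, 24, 29, 12, 55] (3 swaps)

After 1 pass: [8, 24, 29, 12, 55]


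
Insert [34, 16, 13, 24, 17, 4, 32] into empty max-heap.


Insert 34: [34]
Insert 16: [34, 16]
Insert 13: [34, 16, 13]
Insert 24: [34, 24, 13, 16]
Insert 17: [34, 24, 13, 16, 17]
Insert 4: [34, 24, 13, 16, 17, 4]
Insert 32: [34, 24, 32, 16, 17, 4, 13]

Final heap: [34, 24, 32, 16, 17, 4, 13]


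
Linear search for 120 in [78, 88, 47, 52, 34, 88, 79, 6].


i=0: 78!=120
i=1: 88!=120
i=2: 47!=120
i=3: 52!=120
i=4: 34!=120
i=5: 88!=120
i=6: 79!=120
i=7: 6!=120

Not found, 8 comps


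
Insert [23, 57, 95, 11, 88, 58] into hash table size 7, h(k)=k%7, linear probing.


Insert 23: h=2 -> slot 2
Insert 57: h=1 -> slot 1
Insert 95: h=4 -> slot 4
Insert 11: h=4, 1 probes -> slot 5
Insert 88: h=4, 2 probes -> slot 6
Insert 58: h=2, 1 probes -> slot 3

Table: [None, 57, 23, 58, 95, 11, 88]


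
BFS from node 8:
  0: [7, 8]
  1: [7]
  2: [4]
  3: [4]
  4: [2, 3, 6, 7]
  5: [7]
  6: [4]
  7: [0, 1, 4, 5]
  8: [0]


Visit 8, enqueue [0]
Visit 0, enqueue [7]
Visit 7, enqueue [1, 4, 5]
Visit 1, enqueue []
Visit 4, enqueue [2, 3, 6]
Visit 5, enqueue []
Visit 2, enqueue []
Visit 3, enqueue []
Visit 6, enqueue []

BFS order: [8, 0, 7, 1, 4, 5, 2, 3, 6]


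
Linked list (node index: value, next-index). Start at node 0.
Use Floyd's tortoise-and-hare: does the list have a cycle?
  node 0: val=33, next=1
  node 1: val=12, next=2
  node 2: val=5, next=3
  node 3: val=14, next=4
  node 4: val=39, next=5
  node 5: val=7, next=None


Floyd's tortoise (slow, +1) and hare (fast, +2):
  init: slow=0, fast=0
  step 1: slow=1, fast=2
  step 2: slow=2, fast=4
  step 3: fast 4->5->None, no cycle

Cycle: no


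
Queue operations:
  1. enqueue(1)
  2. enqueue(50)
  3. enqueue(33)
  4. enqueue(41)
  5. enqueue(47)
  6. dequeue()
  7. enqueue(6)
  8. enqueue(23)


enqueue(1) -> [1]
enqueue(50) -> [1, 50]
enqueue(33) -> [1, 50, 33]
enqueue(41) -> [1, 50, 33, 41]
enqueue(47) -> [1, 50, 33, 41, 47]
dequeue()->1, [50, 33, 41, 47]
enqueue(6) -> [50, 33, 41, 47, 6]
enqueue(23) -> [50, 33, 41, 47, 6, 23]

Final queue: [50, 33, 41, 47, 6, 23]


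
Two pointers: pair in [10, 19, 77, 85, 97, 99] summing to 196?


lo=0(10)+hi=5(99)=109
lo=1(19)+hi=5(99)=118
lo=2(77)+hi=5(99)=176
lo=3(85)+hi=5(99)=184
lo=4(97)+hi=5(99)=196

Yes: 97+99=196


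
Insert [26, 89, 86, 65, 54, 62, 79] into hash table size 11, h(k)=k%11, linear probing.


Insert 26: h=4 -> slot 4
Insert 89: h=1 -> slot 1
Insert 86: h=9 -> slot 9
Insert 65: h=10 -> slot 10
Insert 54: h=10, 1 probes -> slot 0
Insert 62: h=7 -> slot 7
Insert 79: h=2 -> slot 2

Table: [54, 89, 79, None, 26, None, None, 62, None, 86, 65]


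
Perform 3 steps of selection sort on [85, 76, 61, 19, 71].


Initial: [85, 76, 61, 19, 71]
Step 1: min=19 at 3
  Swap: [19, 76, 61, 85, 71]
Step 2: min=61 at 2
  Swap: [19, 61, 76, 85, 71]
Step 3: min=71 at 4
  Swap: [19, 61, 71, 85, 76]

After 3 steps: [19, 61, 71, 85, 76]


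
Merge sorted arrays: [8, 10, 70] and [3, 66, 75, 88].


Take 3 from B
Take 8 from A
Take 10 from A
Take 66 from B
Take 70 from A

Merged: [3, 8, 10, 66, 70, 75, 88]


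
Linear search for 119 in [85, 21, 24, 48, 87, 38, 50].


i=0: 85!=119
i=1: 21!=119
i=2: 24!=119
i=3: 48!=119
i=4: 87!=119
i=5: 38!=119
i=6: 50!=119

Not found, 7 comps


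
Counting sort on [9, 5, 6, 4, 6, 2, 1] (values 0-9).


Input: [9, 5, 6, 4, 6, 2, 1]
Counts: [0, 1, 1, 0, 1, 1, 2, 0, 0, 1]

Sorted: [1, 2, 4, 5, 6, 6, 9]


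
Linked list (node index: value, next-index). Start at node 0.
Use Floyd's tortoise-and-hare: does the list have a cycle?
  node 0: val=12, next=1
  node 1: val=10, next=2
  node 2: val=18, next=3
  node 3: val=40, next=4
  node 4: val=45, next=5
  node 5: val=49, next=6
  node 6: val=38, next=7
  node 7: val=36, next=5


Floyd's tortoise (slow, +1) and hare (fast, +2):
  init: slow=0, fast=0
  step 1: slow=1, fast=2
  step 2: slow=2, fast=4
  step 3: slow=3, fast=6
  step 4: slow=4, fast=5
  step 5: slow=5, fast=7
  step 6: slow=6, fast=6
  slow == fast at node 6: cycle detected

Cycle: yes


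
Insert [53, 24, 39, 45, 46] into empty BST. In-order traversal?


Insert 53: root
Insert 24: L from 53
Insert 39: L from 53 -> R from 24
Insert 45: L from 53 -> R from 24 -> R from 39
Insert 46: L from 53 -> R from 24 -> R from 39 -> R from 45

In-order: [24, 39, 45, 46, 53]


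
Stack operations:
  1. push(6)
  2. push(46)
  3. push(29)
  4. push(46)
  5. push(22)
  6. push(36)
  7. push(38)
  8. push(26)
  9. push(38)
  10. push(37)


push(6) -> [6]
push(46) -> [6, 46]
push(29) -> [6, 46, 29]
push(46) -> [6, 46, 29, 46]
push(22) -> [6, 46, 29, 46, 22]
push(36) -> [6, 46, 29, 46, 22, 36]
push(38) -> [6, 46, 29, 46, 22, 36, 38]
push(26) -> [6, 46, 29, 46, 22, 36, 38, 26]
push(38) -> [6, 46, 29, 46, 22, 36, 38, 26, 38]
push(37) -> [6, 46, 29, 46, 22, 36, 38, 26, 38, 37]

Final stack: [6, 46, 29, 46, 22, 36, 38, 26, 38, 37]


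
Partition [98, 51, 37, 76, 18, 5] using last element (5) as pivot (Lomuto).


Pivot: 5
Place pivot at 0: [5, 51, 37, 76, 18, 98]

Partitioned: [5, 51, 37, 76, 18, 98]


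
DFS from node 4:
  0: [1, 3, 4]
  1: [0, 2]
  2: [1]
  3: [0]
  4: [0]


Visit 4, push [0]
Visit 0, push [3, 1]
Visit 1, push [2]
Visit 2, push []
Visit 3, push []

DFS order: [4, 0, 1, 2, 3]


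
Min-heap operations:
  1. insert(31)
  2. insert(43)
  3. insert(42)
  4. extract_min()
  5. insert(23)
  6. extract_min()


insert(31) -> [31]
insert(43) -> [31, 43]
insert(42) -> [31, 43, 42]
extract_min()->31, [42, 43]
insert(23) -> [23, 43, 42]
extract_min()->23, [42, 43]

Final heap: [42, 43]


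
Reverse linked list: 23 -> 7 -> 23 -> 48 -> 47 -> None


Step 1: curr=23, set curr.next=prev(None) | reversed so far: 23
Step 2: curr=7, set curr.next=prev(23) | reversed so far: 7 -> 23
Step 3: curr=23, set curr.next=prev(7) | reversed so far: 23 -> 7 -> 23
Step 4: curr=48, set curr.next=prev(23) | reversed so far: 48 -> 23 -> 7 -> 23
Step 5: curr=47, set curr.next=prev(48) | reversed so far: 47 -> 48 -> 23 -> 7 -> 23

47 -> 48 -> 23 -> 7 -> 23 -> None


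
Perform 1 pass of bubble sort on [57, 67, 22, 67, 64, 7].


Initial: [57, 67, 22, 67, 64, 7]
Pass 1: [57, 22, 67, 64, 7, 67] (3 swaps)

After 1 pass: [57, 22, 67, 64, 7, 67]


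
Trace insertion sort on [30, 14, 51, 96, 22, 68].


Initial: [30, 14, 51, 96, 22, 68]
Insert 14: [14, 30, 51, 96, 22, 68]
Insert 51: [14, 30, 51, 96, 22, 68]
Insert 96: [14, 30, 51, 96, 22, 68]
Insert 22: [14, 22, 30, 51, 96, 68]
Insert 68: [14, 22, 30, 51, 68, 96]

Sorted: [14, 22, 30, 51, 68, 96]


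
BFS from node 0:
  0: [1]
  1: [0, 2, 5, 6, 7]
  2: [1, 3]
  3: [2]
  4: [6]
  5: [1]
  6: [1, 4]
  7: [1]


Visit 0, enqueue [1]
Visit 1, enqueue [2, 5, 6, 7]
Visit 2, enqueue [3]
Visit 5, enqueue []
Visit 6, enqueue [4]
Visit 7, enqueue []
Visit 3, enqueue []
Visit 4, enqueue []

BFS order: [0, 1, 2, 5, 6, 7, 3, 4]


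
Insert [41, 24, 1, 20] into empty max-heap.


Insert 41: [41]
Insert 24: [41, 24]
Insert 1: [41, 24, 1]
Insert 20: [41, 24, 1, 20]

Final heap: [41, 24, 1, 20]


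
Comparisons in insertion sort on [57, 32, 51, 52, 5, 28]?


Algorithm: insertion sort
Input: [57, 32, 51, 52, 5, 28]
Sorted: [5, 28, 32, 51, 52, 57]

14


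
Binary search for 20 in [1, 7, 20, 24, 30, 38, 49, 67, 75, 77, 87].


Step 1: lo=0, hi=10, mid=5, val=38
Step 2: lo=0, hi=4, mid=2, val=20

Found at index 2


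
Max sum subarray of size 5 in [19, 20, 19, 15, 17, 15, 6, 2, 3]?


[0:5]: 90
[1:6]: 86
[2:7]: 72
[3:8]: 55
[4:9]: 43

Max: 90 at [0:5]


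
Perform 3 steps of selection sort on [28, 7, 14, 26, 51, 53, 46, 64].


Initial: [28, 7, 14, 26, 51, 53, 46, 64]
Step 1: min=7 at 1
  Swap: [7, 28, 14, 26, 51, 53, 46, 64]
Step 2: min=14 at 2
  Swap: [7, 14, 28, 26, 51, 53, 46, 64]
Step 3: min=26 at 3
  Swap: [7, 14, 26, 28, 51, 53, 46, 64]

After 3 steps: [7, 14, 26, 28, 51, 53, 46, 64]


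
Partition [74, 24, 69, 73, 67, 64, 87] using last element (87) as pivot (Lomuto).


Pivot: 87
  74 <= 87: advance i (no swap)
  24 <= 87: advance i (no swap)
  69 <= 87: advance i (no swap)
  73 <= 87: advance i (no swap)
  67 <= 87: advance i (no swap)
  64 <= 87: advance i (no swap)
Place pivot at 6: [74, 24, 69, 73, 67, 64, 87]

Partitioned: [74, 24, 69, 73, 67, 64, 87]


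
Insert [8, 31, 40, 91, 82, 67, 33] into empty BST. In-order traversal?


Insert 8: root
Insert 31: R from 8
Insert 40: R from 8 -> R from 31
Insert 91: R from 8 -> R from 31 -> R from 40
Insert 82: R from 8 -> R from 31 -> R from 40 -> L from 91
Insert 67: R from 8 -> R from 31 -> R from 40 -> L from 91 -> L from 82
Insert 33: R from 8 -> R from 31 -> L from 40

In-order: [8, 31, 33, 40, 67, 82, 91]


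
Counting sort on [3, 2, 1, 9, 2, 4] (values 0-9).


Input: [3, 2, 1, 9, 2, 4]
Counts: [0, 1, 2, 1, 1, 0, 0, 0, 0, 1]

Sorted: [1, 2, 2, 3, 4, 9]


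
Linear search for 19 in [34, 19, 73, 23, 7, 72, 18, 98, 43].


i=0: 34!=19
i=1: 19==19 found!

Found at 1, 2 comps


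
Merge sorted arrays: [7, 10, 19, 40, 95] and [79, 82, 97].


Take 7 from A
Take 10 from A
Take 19 from A
Take 40 from A
Take 79 from B
Take 82 from B
Take 95 from A

Merged: [7, 10, 19, 40, 79, 82, 95, 97]


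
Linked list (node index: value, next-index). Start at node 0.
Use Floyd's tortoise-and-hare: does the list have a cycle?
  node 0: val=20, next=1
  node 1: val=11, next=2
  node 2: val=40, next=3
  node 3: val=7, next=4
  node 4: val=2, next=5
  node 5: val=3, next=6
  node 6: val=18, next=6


Floyd's tortoise (slow, +1) and hare (fast, +2):
  init: slow=0, fast=0
  step 1: slow=1, fast=2
  step 2: slow=2, fast=4
  step 3: slow=3, fast=6
  step 4: slow=4, fast=6
  step 5: slow=5, fast=6
  step 6: slow=6, fast=6
  slow == fast at node 6: cycle detected

Cycle: yes


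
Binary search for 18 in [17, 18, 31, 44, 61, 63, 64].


Step 1: lo=0, hi=6, mid=3, val=44
Step 2: lo=0, hi=2, mid=1, val=18

Found at index 1


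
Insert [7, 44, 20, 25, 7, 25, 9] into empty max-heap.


Insert 7: [7]
Insert 44: [44, 7]
Insert 20: [44, 7, 20]
Insert 25: [44, 25, 20, 7]
Insert 7: [44, 25, 20, 7, 7]
Insert 25: [44, 25, 25, 7, 7, 20]
Insert 9: [44, 25, 25, 7, 7, 20, 9]

Final heap: [44, 25, 25, 7, 7, 20, 9]


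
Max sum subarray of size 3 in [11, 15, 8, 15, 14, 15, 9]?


[0:3]: 34
[1:4]: 38
[2:5]: 37
[3:6]: 44
[4:7]: 38

Max: 44 at [3:6]


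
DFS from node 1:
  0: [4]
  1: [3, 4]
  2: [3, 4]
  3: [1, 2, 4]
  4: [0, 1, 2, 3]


Visit 1, push [4, 3]
Visit 3, push [4, 2]
Visit 2, push [4]
Visit 4, push [0]
Visit 0, push []

DFS order: [1, 3, 2, 4, 0]


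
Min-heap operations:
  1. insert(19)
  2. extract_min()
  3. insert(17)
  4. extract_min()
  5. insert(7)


insert(19) -> [19]
extract_min()->19, []
insert(17) -> [17]
extract_min()->17, []
insert(7) -> [7]

Final heap: [7]


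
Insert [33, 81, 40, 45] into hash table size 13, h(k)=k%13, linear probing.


Insert 33: h=7 -> slot 7
Insert 81: h=3 -> slot 3
Insert 40: h=1 -> slot 1
Insert 45: h=6 -> slot 6

Table: [None, 40, None, 81, None, None, 45, 33, None, None, None, None, None]


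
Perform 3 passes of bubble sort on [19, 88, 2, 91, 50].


Initial: [19, 88, 2, 91, 50]
Pass 1: [19, 2, 88, 50, 91] (2 swaps)
Pass 2: [2, 19, 50, 88, 91] (2 swaps)
Pass 3: [2, 19, 50, 88, 91] (0 swaps)

After 3 passes: [2, 19, 50, 88, 91]


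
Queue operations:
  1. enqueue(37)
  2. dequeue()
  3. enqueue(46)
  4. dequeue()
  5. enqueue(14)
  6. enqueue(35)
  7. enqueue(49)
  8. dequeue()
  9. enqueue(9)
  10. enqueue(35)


enqueue(37) -> [37]
dequeue()->37, []
enqueue(46) -> [46]
dequeue()->46, []
enqueue(14) -> [14]
enqueue(35) -> [14, 35]
enqueue(49) -> [14, 35, 49]
dequeue()->14, [35, 49]
enqueue(9) -> [35, 49, 9]
enqueue(35) -> [35, 49, 9, 35]

Final queue: [35, 49, 9, 35]


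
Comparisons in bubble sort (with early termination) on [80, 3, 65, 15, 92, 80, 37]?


Algorithm: bubble sort (with early termination)
Input: [80, 3, 65, 15, 92, 80, 37]
Sorted: [3, 15, 37, 65, 80, 80, 92]

20


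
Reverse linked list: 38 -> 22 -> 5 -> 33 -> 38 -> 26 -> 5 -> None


Step 1: curr=38, set curr.next=prev(None) | reversed so far: 38
Step 2: curr=22, set curr.next=prev(38) | reversed so far: 22 -> 38
Step 3: curr=5, set curr.next=prev(22) | reversed so far: 5 -> 22 -> 38
Step 4: curr=33, set curr.next=prev(5) | reversed so far: 33 -> 5 -> 22 -> 38
Step 5: curr=38, set curr.next=prev(33) | reversed so far: 38 -> 33 -> 5 -> 22 -> 38
Step 6: curr=26, set curr.next=prev(38) | reversed so far: 26 -> 38 -> 33 -> 5 -> 22 -> 38
Step 7: curr=5, set curr.next=prev(26) | reversed so far: 5 -> 26 -> 38 -> 33 -> 5 -> 22 -> 38

5 -> 26 -> 38 -> 33 -> 5 -> 22 -> 38 -> None


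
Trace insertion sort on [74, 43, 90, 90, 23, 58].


Initial: [74, 43, 90, 90, 23, 58]
Insert 43: [43, 74, 90, 90, 23, 58]
Insert 90: [43, 74, 90, 90, 23, 58]
Insert 90: [43, 74, 90, 90, 23, 58]
Insert 23: [23, 43, 74, 90, 90, 58]
Insert 58: [23, 43, 58, 74, 90, 90]

Sorted: [23, 43, 58, 74, 90, 90]


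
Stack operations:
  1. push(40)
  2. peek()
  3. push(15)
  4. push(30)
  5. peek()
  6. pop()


push(40) -> [40]
peek()->40
push(15) -> [40, 15]
push(30) -> [40, 15, 30]
peek()->30
pop()->30, [40, 15]

Final stack: [40, 15]


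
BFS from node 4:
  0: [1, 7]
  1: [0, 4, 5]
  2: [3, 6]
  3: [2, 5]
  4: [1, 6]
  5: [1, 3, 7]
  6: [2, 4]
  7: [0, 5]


Visit 4, enqueue [1, 6]
Visit 1, enqueue [0, 5]
Visit 6, enqueue [2]
Visit 0, enqueue [7]
Visit 5, enqueue [3]
Visit 2, enqueue []
Visit 7, enqueue []
Visit 3, enqueue []

BFS order: [4, 1, 6, 0, 5, 2, 7, 3]


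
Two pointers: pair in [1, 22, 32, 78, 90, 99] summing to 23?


lo=0(1)+hi=5(99)=100
lo=0(1)+hi=4(90)=91
lo=0(1)+hi=3(78)=79
lo=0(1)+hi=2(32)=33
lo=0(1)+hi=1(22)=23

Yes: 1+22=23


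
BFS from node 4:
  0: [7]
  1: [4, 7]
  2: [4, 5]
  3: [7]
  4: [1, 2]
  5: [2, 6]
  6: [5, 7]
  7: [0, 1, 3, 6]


Visit 4, enqueue [1, 2]
Visit 1, enqueue [7]
Visit 2, enqueue [5]
Visit 7, enqueue [0, 3, 6]
Visit 5, enqueue []
Visit 0, enqueue []
Visit 3, enqueue []
Visit 6, enqueue []

BFS order: [4, 1, 2, 7, 5, 0, 3, 6]


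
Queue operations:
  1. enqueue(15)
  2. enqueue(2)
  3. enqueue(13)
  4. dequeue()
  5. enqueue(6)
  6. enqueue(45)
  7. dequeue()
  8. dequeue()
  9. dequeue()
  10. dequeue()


enqueue(15) -> [15]
enqueue(2) -> [15, 2]
enqueue(13) -> [15, 2, 13]
dequeue()->15, [2, 13]
enqueue(6) -> [2, 13, 6]
enqueue(45) -> [2, 13, 6, 45]
dequeue()->2, [13, 6, 45]
dequeue()->13, [6, 45]
dequeue()->6, [45]
dequeue()->45, []

Final queue: []


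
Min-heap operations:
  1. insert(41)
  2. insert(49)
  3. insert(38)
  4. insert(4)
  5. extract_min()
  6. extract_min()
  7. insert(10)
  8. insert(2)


insert(41) -> [41]
insert(49) -> [41, 49]
insert(38) -> [38, 49, 41]
insert(4) -> [4, 38, 41, 49]
extract_min()->4, [38, 49, 41]
extract_min()->38, [41, 49]
insert(10) -> [10, 49, 41]
insert(2) -> [2, 10, 41, 49]

Final heap: [2, 10, 41, 49]


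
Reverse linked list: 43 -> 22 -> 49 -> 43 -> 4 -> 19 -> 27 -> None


Step 1: curr=43, set curr.next=prev(None) | reversed so far: 43
Step 2: curr=22, set curr.next=prev(43) | reversed so far: 22 -> 43
Step 3: curr=49, set curr.next=prev(22) | reversed so far: 49 -> 22 -> 43
Step 4: curr=43, set curr.next=prev(49) | reversed so far: 43 -> 49 -> 22 -> 43
Step 5: curr=4, set curr.next=prev(43) | reversed so far: 4 -> 43 -> 49 -> 22 -> 43
Step 6: curr=19, set curr.next=prev(4) | reversed so far: 19 -> 4 -> 43 -> 49 -> 22 -> 43
Step 7: curr=27, set curr.next=prev(19) | reversed so far: 27 -> 19 -> 4 -> 43 -> 49 -> 22 -> 43

27 -> 19 -> 4 -> 43 -> 49 -> 22 -> 43 -> None


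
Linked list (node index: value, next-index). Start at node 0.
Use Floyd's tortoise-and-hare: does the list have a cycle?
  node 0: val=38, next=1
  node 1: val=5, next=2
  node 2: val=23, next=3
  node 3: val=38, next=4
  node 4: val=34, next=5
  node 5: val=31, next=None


Floyd's tortoise (slow, +1) and hare (fast, +2):
  init: slow=0, fast=0
  step 1: slow=1, fast=2
  step 2: slow=2, fast=4
  step 3: fast 4->5->None, no cycle

Cycle: no


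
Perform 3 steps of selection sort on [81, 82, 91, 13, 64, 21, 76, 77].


Initial: [81, 82, 91, 13, 64, 21, 76, 77]
Step 1: min=13 at 3
  Swap: [13, 82, 91, 81, 64, 21, 76, 77]
Step 2: min=21 at 5
  Swap: [13, 21, 91, 81, 64, 82, 76, 77]
Step 3: min=64 at 4
  Swap: [13, 21, 64, 81, 91, 82, 76, 77]

After 3 steps: [13, 21, 64, 81, 91, 82, 76, 77]


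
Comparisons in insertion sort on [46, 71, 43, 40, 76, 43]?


Algorithm: insertion sort
Input: [46, 71, 43, 40, 76, 43]
Sorted: [40, 43, 43, 46, 71, 76]

11


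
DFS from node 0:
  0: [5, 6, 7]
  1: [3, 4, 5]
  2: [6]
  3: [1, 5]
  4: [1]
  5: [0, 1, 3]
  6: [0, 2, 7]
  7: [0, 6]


Visit 0, push [7, 6, 5]
Visit 5, push [3, 1]
Visit 1, push [4, 3]
Visit 3, push []
Visit 4, push []
Visit 6, push [7, 2]
Visit 2, push []
Visit 7, push []

DFS order: [0, 5, 1, 3, 4, 6, 2, 7]


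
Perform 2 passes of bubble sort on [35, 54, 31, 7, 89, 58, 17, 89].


Initial: [35, 54, 31, 7, 89, 58, 17, 89]
Pass 1: [35, 31, 7, 54, 58, 17, 89, 89] (4 swaps)
Pass 2: [31, 7, 35, 54, 17, 58, 89, 89] (3 swaps)

After 2 passes: [31, 7, 35, 54, 17, 58, 89, 89]


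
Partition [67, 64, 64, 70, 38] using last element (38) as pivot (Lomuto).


Pivot: 38
Place pivot at 0: [38, 64, 64, 70, 67]

Partitioned: [38, 64, 64, 70, 67]


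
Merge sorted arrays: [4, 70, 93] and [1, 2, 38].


Take 1 from B
Take 2 from B
Take 4 from A
Take 38 from B

Merged: [1, 2, 4, 38, 70, 93]


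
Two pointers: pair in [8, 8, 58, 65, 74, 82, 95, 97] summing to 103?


lo=0(8)+hi=7(97)=105
lo=0(8)+hi=6(95)=103

Yes: 8+95=103


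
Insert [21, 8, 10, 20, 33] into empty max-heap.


Insert 21: [21]
Insert 8: [21, 8]
Insert 10: [21, 8, 10]
Insert 20: [21, 20, 10, 8]
Insert 33: [33, 21, 10, 8, 20]

Final heap: [33, 21, 10, 8, 20]


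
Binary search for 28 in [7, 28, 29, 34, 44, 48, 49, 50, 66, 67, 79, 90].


Step 1: lo=0, hi=11, mid=5, val=48
Step 2: lo=0, hi=4, mid=2, val=29
Step 3: lo=0, hi=1, mid=0, val=7
Step 4: lo=1, hi=1, mid=1, val=28

Found at index 1


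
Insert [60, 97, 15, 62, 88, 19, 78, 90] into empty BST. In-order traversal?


Insert 60: root
Insert 97: R from 60
Insert 15: L from 60
Insert 62: R from 60 -> L from 97
Insert 88: R from 60 -> L from 97 -> R from 62
Insert 19: L from 60 -> R from 15
Insert 78: R from 60 -> L from 97 -> R from 62 -> L from 88
Insert 90: R from 60 -> L from 97 -> R from 62 -> R from 88

In-order: [15, 19, 60, 62, 78, 88, 90, 97]


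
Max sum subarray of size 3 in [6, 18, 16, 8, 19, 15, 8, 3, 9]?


[0:3]: 40
[1:4]: 42
[2:5]: 43
[3:6]: 42
[4:7]: 42
[5:8]: 26
[6:9]: 20

Max: 43 at [2:5]


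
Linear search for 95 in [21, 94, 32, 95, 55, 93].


i=0: 21!=95
i=1: 94!=95
i=2: 32!=95
i=3: 95==95 found!

Found at 3, 4 comps


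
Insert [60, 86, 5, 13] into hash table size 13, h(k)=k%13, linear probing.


Insert 60: h=8 -> slot 8
Insert 86: h=8, 1 probes -> slot 9
Insert 5: h=5 -> slot 5
Insert 13: h=0 -> slot 0

Table: [13, None, None, None, None, 5, None, None, 60, 86, None, None, None]


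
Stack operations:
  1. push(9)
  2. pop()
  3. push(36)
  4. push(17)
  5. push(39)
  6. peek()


push(9) -> [9]
pop()->9, []
push(36) -> [36]
push(17) -> [36, 17]
push(39) -> [36, 17, 39]
peek()->39

Final stack: [36, 17, 39]


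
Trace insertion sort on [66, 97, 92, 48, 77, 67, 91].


Initial: [66, 97, 92, 48, 77, 67, 91]
Insert 97: [66, 97, 92, 48, 77, 67, 91]
Insert 92: [66, 92, 97, 48, 77, 67, 91]
Insert 48: [48, 66, 92, 97, 77, 67, 91]
Insert 77: [48, 66, 77, 92, 97, 67, 91]
Insert 67: [48, 66, 67, 77, 92, 97, 91]
Insert 91: [48, 66, 67, 77, 91, 92, 97]

Sorted: [48, 66, 67, 77, 91, 92, 97]


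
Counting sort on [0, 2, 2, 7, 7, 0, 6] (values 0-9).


Input: [0, 2, 2, 7, 7, 0, 6]
Counts: [2, 0, 2, 0, 0, 0, 1, 2, 0, 0]

Sorted: [0, 0, 2, 2, 6, 7, 7]


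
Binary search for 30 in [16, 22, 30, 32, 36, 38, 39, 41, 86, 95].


Step 1: lo=0, hi=9, mid=4, val=36
Step 2: lo=0, hi=3, mid=1, val=22
Step 3: lo=2, hi=3, mid=2, val=30

Found at index 2


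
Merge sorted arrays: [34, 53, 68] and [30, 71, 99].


Take 30 from B
Take 34 from A
Take 53 from A
Take 68 from A

Merged: [30, 34, 53, 68, 71, 99]


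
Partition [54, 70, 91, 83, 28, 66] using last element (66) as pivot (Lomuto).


Pivot: 66
  54 <= 66: advance i (no swap)
  28 <= 66: swap -> [54, 28, 91, 83, 70, 66]
Place pivot at 2: [54, 28, 66, 83, 70, 91]

Partitioned: [54, 28, 66, 83, 70, 91]


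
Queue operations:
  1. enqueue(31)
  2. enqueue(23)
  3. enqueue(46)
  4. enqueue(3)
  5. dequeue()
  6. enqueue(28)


enqueue(31) -> [31]
enqueue(23) -> [31, 23]
enqueue(46) -> [31, 23, 46]
enqueue(3) -> [31, 23, 46, 3]
dequeue()->31, [23, 46, 3]
enqueue(28) -> [23, 46, 3, 28]

Final queue: [23, 46, 3, 28]


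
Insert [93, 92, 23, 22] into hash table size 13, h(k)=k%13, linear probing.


Insert 93: h=2 -> slot 2
Insert 92: h=1 -> slot 1
Insert 23: h=10 -> slot 10
Insert 22: h=9 -> slot 9

Table: [None, 92, 93, None, None, None, None, None, None, 22, 23, None, None]


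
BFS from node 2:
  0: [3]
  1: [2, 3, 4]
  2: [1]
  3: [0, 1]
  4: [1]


Visit 2, enqueue [1]
Visit 1, enqueue [3, 4]
Visit 3, enqueue [0]
Visit 4, enqueue []
Visit 0, enqueue []

BFS order: [2, 1, 3, 4, 0]


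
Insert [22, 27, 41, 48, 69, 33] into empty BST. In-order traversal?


Insert 22: root
Insert 27: R from 22
Insert 41: R from 22 -> R from 27
Insert 48: R from 22 -> R from 27 -> R from 41
Insert 69: R from 22 -> R from 27 -> R from 41 -> R from 48
Insert 33: R from 22 -> R from 27 -> L from 41

In-order: [22, 27, 33, 41, 48, 69]


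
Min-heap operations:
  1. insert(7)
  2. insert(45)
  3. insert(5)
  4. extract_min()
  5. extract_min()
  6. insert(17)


insert(7) -> [7]
insert(45) -> [7, 45]
insert(5) -> [5, 45, 7]
extract_min()->5, [7, 45]
extract_min()->7, [45]
insert(17) -> [17, 45]

Final heap: [17, 45]


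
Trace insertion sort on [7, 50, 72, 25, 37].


Initial: [7, 50, 72, 25, 37]
Insert 50: [7, 50, 72, 25, 37]
Insert 72: [7, 50, 72, 25, 37]
Insert 25: [7, 25, 50, 72, 37]
Insert 37: [7, 25, 37, 50, 72]

Sorted: [7, 25, 37, 50, 72]


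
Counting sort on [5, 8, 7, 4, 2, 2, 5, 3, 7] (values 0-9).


Input: [5, 8, 7, 4, 2, 2, 5, 3, 7]
Counts: [0, 0, 2, 1, 1, 2, 0, 2, 1, 0]

Sorted: [2, 2, 3, 4, 5, 5, 7, 7, 8]


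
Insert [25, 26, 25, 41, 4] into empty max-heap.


Insert 25: [25]
Insert 26: [26, 25]
Insert 25: [26, 25, 25]
Insert 41: [41, 26, 25, 25]
Insert 4: [41, 26, 25, 25, 4]

Final heap: [41, 26, 25, 25, 4]


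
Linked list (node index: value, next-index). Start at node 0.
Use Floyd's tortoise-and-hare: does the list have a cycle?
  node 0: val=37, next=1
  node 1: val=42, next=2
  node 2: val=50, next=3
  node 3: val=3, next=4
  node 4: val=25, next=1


Floyd's tortoise (slow, +1) and hare (fast, +2):
  init: slow=0, fast=0
  step 1: slow=1, fast=2
  step 2: slow=2, fast=4
  step 3: slow=3, fast=2
  step 4: slow=4, fast=4
  slow == fast at node 4: cycle detected

Cycle: yes


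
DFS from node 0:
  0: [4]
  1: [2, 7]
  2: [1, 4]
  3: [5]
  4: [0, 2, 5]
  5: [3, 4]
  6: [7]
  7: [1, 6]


Visit 0, push [4]
Visit 4, push [5, 2]
Visit 2, push [1]
Visit 1, push [7]
Visit 7, push [6]
Visit 6, push []
Visit 5, push [3]
Visit 3, push []

DFS order: [0, 4, 2, 1, 7, 6, 5, 3]


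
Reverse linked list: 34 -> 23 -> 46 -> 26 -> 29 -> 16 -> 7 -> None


Step 1: curr=34, set curr.next=prev(None) | reversed so far: 34
Step 2: curr=23, set curr.next=prev(34) | reversed so far: 23 -> 34
Step 3: curr=46, set curr.next=prev(23) | reversed so far: 46 -> 23 -> 34
Step 4: curr=26, set curr.next=prev(46) | reversed so far: 26 -> 46 -> 23 -> 34
Step 5: curr=29, set curr.next=prev(26) | reversed so far: 29 -> 26 -> 46 -> 23 -> 34
Step 6: curr=16, set curr.next=prev(29) | reversed so far: 16 -> 29 -> 26 -> 46 -> 23 -> 34
Step 7: curr=7, set curr.next=prev(16) | reversed so far: 7 -> 16 -> 29 -> 26 -> 46 -> 23 -> 34

7 -> 16 -> 29 -> 26 -> 46 -> 23 -> 34 -> None
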